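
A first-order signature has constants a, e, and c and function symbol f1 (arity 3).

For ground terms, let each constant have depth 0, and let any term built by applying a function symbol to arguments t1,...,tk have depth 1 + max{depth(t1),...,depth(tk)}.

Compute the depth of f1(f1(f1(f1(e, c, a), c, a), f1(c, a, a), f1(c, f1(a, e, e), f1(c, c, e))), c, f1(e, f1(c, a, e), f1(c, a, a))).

depth(f1(e, c, a)) = 1 + max(0, 0, 0) = 1
depth(f1(f1(e, c, a), c, a)) = 1 + max(1, 0, 0) = 2
depth(f1(c, a, a)) = 1 + max(0, 0, 0) = 1
depth(f1(a, e, e)) = 1 + max(0, 0, 0) = 1
depth(f1(c, c, e)) = 1 + max(0, 0, 0) = 1
depth(f1(c, f1(a, e, e), f1(c, c, e))) = 1 + max(0, 1, 1) = 2
depth(f1(f1(f1(e, c, a), c, a), f1(c, a, a), f1(c, f1(a, e, e), f1(c, c, e)))) = 1 + max(2, 1, 2) = 3
depth(f1(c, a, e)) = 1 + max(0, 0, 0) = 1
depth(f1(e, f1(c, a, e), f1(c, a, a))) = 1 + max(0, 1, 1) = 2
depth(f1(f1(f1(f1(e, c, a), c, a), f1(c, a, a), f1(c, f1(a, e, e), f1(c, c, e))), c, f1(e, f1(c, a, e), f1(c, a, a)))) = 1 + max(3, 0, 2) = 4

4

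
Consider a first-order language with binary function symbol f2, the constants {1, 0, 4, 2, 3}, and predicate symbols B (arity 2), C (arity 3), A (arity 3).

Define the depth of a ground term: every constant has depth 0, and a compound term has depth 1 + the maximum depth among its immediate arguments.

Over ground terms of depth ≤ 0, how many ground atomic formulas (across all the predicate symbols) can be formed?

275

First count ground terms of depth ≤ 0.
Let N_k = |{terms of depth ≤ k}|. Then N_0 = 5 and N_k = 5 + N_{k-1}^2 for k ≥ 1 (one summand per function symbol, arity giving the exponent).
N_0 = 5
Explicitly: 1, 0, 4, 2, 3.
So |H| = 5.
A ground atom is a predicate applied to a tuple of terms from H, so the count is the sum over predicates of |H|^arity:
  B: 5^2 = 25;  C: 5^3 = 125;  A: 5^3 = 125
Total ground atoms: 25 + 125 + 125 = 275.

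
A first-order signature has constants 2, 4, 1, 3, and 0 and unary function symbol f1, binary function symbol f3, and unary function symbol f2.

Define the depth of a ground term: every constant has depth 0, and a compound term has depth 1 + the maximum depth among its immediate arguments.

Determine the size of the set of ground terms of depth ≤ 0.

Count level by level. With function symbols f1/1, f3/2, f2/1, the terms of depth ≤ k are the 5 constants together with each function applied to depth-≤(k−1) tuples, so N_k = 5 + N_{k-1} + N_{k-1}^2 + N_{k-1}.
N_0 = 5

5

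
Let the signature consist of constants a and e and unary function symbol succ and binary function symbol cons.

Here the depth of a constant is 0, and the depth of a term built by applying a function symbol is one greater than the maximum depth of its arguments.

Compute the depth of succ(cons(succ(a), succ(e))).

3

depth(succ(a)) = 1 + depth(a) = 1 + 0 = 1
depth(succ(e)) = 1 + depth(e) = 1 + 0 = 1
depth(cons(succ(a), succ(e))) = 1 + max(1, 1) = 2
depth(succ(cons(succ(a), succ(e)))) = 1 + depth(cons(succ(a), succ(e))) = 1 + 2 = 3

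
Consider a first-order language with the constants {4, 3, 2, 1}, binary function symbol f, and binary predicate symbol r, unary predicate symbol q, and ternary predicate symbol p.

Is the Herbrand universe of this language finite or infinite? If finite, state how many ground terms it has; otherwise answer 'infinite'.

infinite

The signature has at least one function symbol (f, arity 2) and at least one constant (4).
Iterating f gives infinitely many distinct ground terms: 4, f(4, 4), f(f(4, 4), f(4, 4)), ...
So the Herbrand universe is infinite.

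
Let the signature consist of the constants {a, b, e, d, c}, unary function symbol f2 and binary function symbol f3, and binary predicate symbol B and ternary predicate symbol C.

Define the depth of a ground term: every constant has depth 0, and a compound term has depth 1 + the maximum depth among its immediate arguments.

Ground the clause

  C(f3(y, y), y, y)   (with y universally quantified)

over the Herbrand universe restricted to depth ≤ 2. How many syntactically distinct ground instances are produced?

Ground terms of depth ≤ 2:
  If N_k denotes the number of depth-≤k ground terms, the 5 constants give N_0 = 5, and each function symbol of arity r contributes N_{k-1}^r new terms at level k: N_k = 5 + N_{k-1} + N_{k-1}^2.
  N_0 = 5
  N_1 = 5 + 5 + 5^2 = 35
  N_2 = 5 + 35 + 35^2 = 1265
So there are 1265 ground terms available for substitution.
The variable y ranges independently over the available ground terms, and distinct assignments produce distinct instances.
Number of ground instances = 1265.

1265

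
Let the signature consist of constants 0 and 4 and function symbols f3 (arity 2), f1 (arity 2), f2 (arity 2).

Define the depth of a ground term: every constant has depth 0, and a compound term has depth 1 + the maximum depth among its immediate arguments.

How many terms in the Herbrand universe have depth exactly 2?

576

Count level by level. With function symbols f3/2, f1/2, f2/2, the terms of depth ≤ k are the 2 constants together with each function applied to depth-≤(k−1) tuples, so N_k = 2 + N_{k-1}^2 + N_{k-1}^2 + N_{k-1}^2.
N_0 = 2
N_1 = 2 + 2^2 + 2^2 + 2^2 = 14
N_2 = 2 + 14^2 + 14^2 + 14^2 = 590
Terms of depth exactly 2: N_2 − N_1 = 590 − 14 = 576.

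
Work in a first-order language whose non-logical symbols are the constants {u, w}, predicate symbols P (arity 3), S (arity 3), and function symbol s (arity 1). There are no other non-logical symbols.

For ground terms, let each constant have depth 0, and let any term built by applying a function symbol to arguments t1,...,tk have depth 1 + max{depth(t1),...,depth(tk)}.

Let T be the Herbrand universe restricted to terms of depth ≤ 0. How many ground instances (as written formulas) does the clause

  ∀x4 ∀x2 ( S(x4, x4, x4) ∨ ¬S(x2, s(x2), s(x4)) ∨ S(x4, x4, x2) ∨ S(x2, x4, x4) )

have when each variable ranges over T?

4

Ground terms of depth ≤ 0:
  Let N_k count ground terms of depth at most k. Each non-constant term of depth ≤ k is some function symbol applied to depth-≤(k−1) arguments, giving N_k = 2 + N_{k-1}.
  N_0 = 2
  Explicitly: u, w.
So there are 2 ground terms available for substitution.
There are 2 variables to instantiate (x4, x2), each occurring in at least one literal, so different choices give different ground instances.
Number of ground instances = 2^2 = 4.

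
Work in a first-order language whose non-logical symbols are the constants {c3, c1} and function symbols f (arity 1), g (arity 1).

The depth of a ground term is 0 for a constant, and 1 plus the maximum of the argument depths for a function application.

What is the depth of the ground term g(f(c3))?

2

depth(f(c3)) = 1 + depth(c3) = 1 + 0 = 1
depth(g(f(c3))) = 1 + depth(f(c3)) = 1 + 1 = 2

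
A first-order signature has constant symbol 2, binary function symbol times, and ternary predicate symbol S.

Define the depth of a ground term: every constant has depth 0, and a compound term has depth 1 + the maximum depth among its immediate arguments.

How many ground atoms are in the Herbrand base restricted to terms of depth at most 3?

17576

First count ground terms of depth ≤ 3.
Count level by level. With function symbols times/2, the terms of depth ≤ k are the 1 constant together with each function applied to depth-≤(k−1) tuples, so N_k = 1 + N_{k-1}^2.
N_0 = 1
N_1 = 1 + 1^2 = 2
N_2 = 1 + 2^2 = 5
N_3 = 1 + 5^2 = 26
So |H| = 26.
A ground atom is a predicate applied to a tuple of terms from H, so the count is the sum over predicates of |H|^arity:
  S: 26^3 = 17576
Total ground atoms: 17576.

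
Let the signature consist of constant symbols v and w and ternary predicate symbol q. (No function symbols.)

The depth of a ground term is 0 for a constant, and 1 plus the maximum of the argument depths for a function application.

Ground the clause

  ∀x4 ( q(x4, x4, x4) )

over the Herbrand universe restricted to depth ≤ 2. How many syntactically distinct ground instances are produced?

Ground terms of depth ≤ 2:
  With no function symbols every ground term is a constant, so there are exactly 2 ground terms at every depth bound.
  N_0 = 2
  N_1 = 2
  N_2 = 2
  Explicitly: v, w.
So there are 2 ground terms available for substitution.
The variable x4 ranges independently over the available ground terms, and distinct assignments produce distinct instances.
Number of ground instances = 2.

2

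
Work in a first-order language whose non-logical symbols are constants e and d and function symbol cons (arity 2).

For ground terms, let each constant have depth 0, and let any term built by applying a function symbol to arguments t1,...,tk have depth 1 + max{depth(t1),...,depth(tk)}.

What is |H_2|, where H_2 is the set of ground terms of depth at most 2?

Let N_k = |{terms of depth ≤ k}|. Then N_0 = 2 and N_k = 2 + N_{k-1}^2 for k ≥ 1 (one summand per function symbol, arity giving the exponent).
N_0 = 2
N_1 = 2 + 2^2 = 6
N_2 = 2 + 6^2 = 38

38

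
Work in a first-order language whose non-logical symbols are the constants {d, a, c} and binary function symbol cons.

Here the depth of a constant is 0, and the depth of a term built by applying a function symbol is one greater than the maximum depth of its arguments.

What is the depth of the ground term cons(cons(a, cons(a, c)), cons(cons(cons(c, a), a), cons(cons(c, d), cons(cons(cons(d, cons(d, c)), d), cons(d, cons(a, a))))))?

7

depth(cons(a, c)) = 1 + max(0, 0) = 1
depth(cons(a, cons(a, c))) = 1 + max(0, 1) = 2
depth(cons(c, a)) = 1 + max(0, 0) = 1
depth(cons(cons(c, a), a)) = 1 + max(1, 0) = 2
depth(cons(c, d)) = 1 + max(0, 0) = 1
depth(cons(d, c)) = 1 + max(0, 0) = 1
depth(cons(d, cons(d, c))) = 1 + max(0, 1) = 2
depth(cons(cons(d, cons(d, c)), d)) = 1 + max(2, 0) = 3
depth(cons(a, a)) = 1 + max(0, 0) = 1
depth(cons(d, cons(a, a))) = 1 + max(0, 1) = 2
depth(cons(cons(cons(d, cons(d, c)), d), cons(d, cons(a, a)))) = 1 + max(3, 2) = 4
depth(cons(cons(c, d), cons(cons(cons(d, cons(d, c)), d), cons(d, cons(a, a))))) = 1 + max(1, 4) = 5
depth(cons(cons(cons(c, a), a), cons(cons(c, d), cons(cons(cons(d, cons(d, c)), d), cons(d, cons(a, a)))))) = 1 + max(2, 5) = 6
depth(cons(cons(a, cons(a, c)), cons(cons(cons(c, a), a), cons(cons(c, d), cons(cons(cons(d, cons(d, c)), d), cons(d, cons(a, a))))))) = 1 + max(2, 6) = 7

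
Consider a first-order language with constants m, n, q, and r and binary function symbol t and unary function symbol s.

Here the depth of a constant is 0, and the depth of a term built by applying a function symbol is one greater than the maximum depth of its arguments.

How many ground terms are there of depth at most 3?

Let N_k count ground terms of depth at most k. Each non-constant term of depth ≤ k is some function symbol applied to depth-≤(k−1) arguments, giving N_k = 4 + N_{k-1}^2 + N_{k-1}.
N_0 = 4
N_1 = 4 + 4^2 + 4 = 24
N_2 = 4 + 24^2 + 24 = 604
N_3 = 4 + 604^2 + 604 = 365424

365424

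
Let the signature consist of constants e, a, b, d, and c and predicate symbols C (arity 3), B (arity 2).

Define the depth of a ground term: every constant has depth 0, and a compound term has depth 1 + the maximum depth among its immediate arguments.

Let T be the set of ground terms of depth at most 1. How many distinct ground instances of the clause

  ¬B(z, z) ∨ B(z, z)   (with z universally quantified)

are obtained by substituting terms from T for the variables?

Ground terms of depth ≤ 1:
  With no function symbols every ground term is a constant, so there are exactly 5 ground terms at every depth bound.
  N_0 = 5
  N_1 = 5
  Explicitly: e, a, b, d, c.
So there are 5 ground terms available for substitution.
The body mentions the single quantified variable z; since ground terms form a free algebra, no two substitutions collapse to the same formula.
Number of ground instances = 5.

5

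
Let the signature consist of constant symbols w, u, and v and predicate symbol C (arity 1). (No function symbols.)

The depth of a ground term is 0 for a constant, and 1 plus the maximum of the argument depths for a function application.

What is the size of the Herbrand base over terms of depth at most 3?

3

First count ground terms of depth ≤ 3.
With no function symbols every ground term is a constant, so there are exactly 3 ground terms at every depth bound.
N_0 = 3
N_1 = 3
N_2 = 3
N_3 = 3
Explicitly: w, u, v.
So |H| = 3.
Ground atoms are formed by filling each argument slot of a predicate with a term from H, so an r-ary predicate gives |H|^r atoms:
  C: 3
Total ground atoms: 3.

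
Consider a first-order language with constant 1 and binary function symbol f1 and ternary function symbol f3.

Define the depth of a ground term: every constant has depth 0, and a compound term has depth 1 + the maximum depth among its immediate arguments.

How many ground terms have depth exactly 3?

If N_k denotes the number of depth-≤k ground terms, the 1 constant gives N_0 = 1, and each function symbol of arity r contributes N_{k-1}^r new terms at level k: N_k = 1 + N_{k-1}^2 + N_{k-1}^3.
N_0 = 1
N_1 = 1 + 1^2 + 1^3 = 3
N_2 = 1 + 3^2 + 3^3 = 37
N_3 = 1 + 37^2 + 37^3 = 52023
Terms of depth exactly 3: N_3 − N_2 = 52023 − 37 = 51986.

51986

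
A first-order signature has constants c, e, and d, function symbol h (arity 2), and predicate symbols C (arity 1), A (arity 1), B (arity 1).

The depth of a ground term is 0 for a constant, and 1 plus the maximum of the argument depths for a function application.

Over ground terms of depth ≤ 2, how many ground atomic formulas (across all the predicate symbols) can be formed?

First count ground terms of depth ≤ 2.
Count level by level. With function symbols h/2, the terms of depth ≤ k are the 3 constants together with each function applied to depth-≤(k−1) tuples, so N_k = 3 + N_{k-1}^2.
N_0 = 3
N_1 = 3 + 3^2 = 12
N_2 = 3 + 12^2 = 147
So |H| = 147.
For each predicate symbol, the number of ground atoms is |H| raised to its arity; summing:
  C: 147;  A: 147;  B: 147
Total ground atoms: 147 + 147 + 147 = 441.

441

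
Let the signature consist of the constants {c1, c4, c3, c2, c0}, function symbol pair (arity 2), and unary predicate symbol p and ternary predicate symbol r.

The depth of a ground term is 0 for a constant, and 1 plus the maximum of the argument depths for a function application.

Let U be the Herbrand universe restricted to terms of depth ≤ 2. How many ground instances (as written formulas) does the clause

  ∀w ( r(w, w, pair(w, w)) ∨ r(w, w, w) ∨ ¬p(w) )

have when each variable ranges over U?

905

Ground terms of depth ≤ 2:
  If N_k denotes the number of depth-≤k ground terms, the 5 constants give N_0 = 5, and each function symbol of arity r contributes N_{k-1}^r new terms at level k: N_k = 5 + N_{k-1}^2.
  N_0 = 5
  N_1 = 5 + 5^2 = 30
  N_2 = 5 + 30^2 = 905
So there are 905 ground terms available for substitution.
The body mentions the single quantified variable w; since ground terms form a free algebra, no two substitutions collapse to the same formula.
Number of ground instances = 905.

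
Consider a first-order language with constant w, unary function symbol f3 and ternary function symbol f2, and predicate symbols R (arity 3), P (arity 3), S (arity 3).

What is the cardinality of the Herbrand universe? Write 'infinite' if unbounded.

The signature has at least one function symbol (f3, arity 1) and at least one constant (w).
Iterating f3 gives infinitely many distinct ground terms: w, f3(w), f3(f3(w)), ...
So the Herbrand universe is infinite.

infinite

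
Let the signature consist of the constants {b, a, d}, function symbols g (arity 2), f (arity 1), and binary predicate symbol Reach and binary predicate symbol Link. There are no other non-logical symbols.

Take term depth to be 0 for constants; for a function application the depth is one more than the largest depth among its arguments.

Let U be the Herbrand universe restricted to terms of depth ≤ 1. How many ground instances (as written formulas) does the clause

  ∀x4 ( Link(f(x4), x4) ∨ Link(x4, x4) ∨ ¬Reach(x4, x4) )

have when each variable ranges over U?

15

Ground terms of depth ≤ 1:
  If N_k denotes the number of depth-≤k ground terms, the 3 constants give N_0 = 3, and each function symbol of arity r contributes N_{k-1}^r new terms at level k: N_k = 3 + N_{k-1}^2 + N_{k-1}.
  N_0 = 3
  N_1 = 3 + 3^2 + 3 = 15
So there are 15 ground terms available for substitution.
The body mentions the single quantified variable x4; since ground terms form a free algebra, no two substitutions collapse to the same formula.
Number of ground instances = 15.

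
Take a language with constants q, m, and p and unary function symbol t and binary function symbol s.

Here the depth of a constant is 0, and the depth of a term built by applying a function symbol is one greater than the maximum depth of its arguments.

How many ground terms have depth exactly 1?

Let N_k = |{terms of depth ≤ k}|. Then N_0 = 3 and N_k = 3 + N_{k-1} + N_{k-1}^2 for k ≥ 1 (one summand per function symbol, arity giving the exponent).
N_0 = 3
N_1 = 3 + 3 + 3^2 = 15
Terms of depth exactly 1: N_1 − N_0 = 15 − 3 = 12.

12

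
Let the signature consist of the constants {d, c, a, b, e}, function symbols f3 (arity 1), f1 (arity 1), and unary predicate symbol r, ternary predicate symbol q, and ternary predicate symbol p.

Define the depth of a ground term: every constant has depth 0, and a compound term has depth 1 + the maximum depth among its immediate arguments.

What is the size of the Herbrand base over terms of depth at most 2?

85785

First count ground terms of depth ≤ 2.
Write N_k for the number of ground terms of depth ≤ k. A term of depth ≤ k is either a constant or a function symbol applied to arguments of depth ≤ k−1, so N_k = 5 + N_{k-1} + N_{k-1}.
N_0 = 5
N_1 = 5 + 5 + 5 = 15
N_2 = 5 + 15 + 15 = 35
So |H| = 35.
Ground atoms are formed by filling each argument slot of a predicate with a term from H, so an r-ary predicate gives |H|^r atoms:
  r: 35;  q: 35^3 = 42875;  p: 35^3 = 42875
Total ground atoms: 35 + 42875 + 42875 = 85785.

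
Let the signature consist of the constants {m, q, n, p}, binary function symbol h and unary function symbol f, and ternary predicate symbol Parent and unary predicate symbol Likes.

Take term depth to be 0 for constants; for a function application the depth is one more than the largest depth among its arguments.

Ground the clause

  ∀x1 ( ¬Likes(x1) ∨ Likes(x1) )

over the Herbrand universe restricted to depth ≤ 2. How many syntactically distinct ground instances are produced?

Ground terms of depth ≤ 2:
  Write N_k for the number of ground terms of depth ≤ k. A term of depth ≤ k is either a constant or a function symbol applied to arguments of depth ≤ k−1, so N_k = 4 + N_{k-1}^2 + N_{k-1}.
  N_0 = 4
  N_1 = 4 + 4^2 + 4 = 24
  N_2 = 4 + 24^2 + 24 = 604
So there are 604 ground terms available for substitution.
The body mentions the single quantified variable x1; since ground terms form a free algebra, no two substitutions collapse to the same formula.
Number of ground instances = 604.

604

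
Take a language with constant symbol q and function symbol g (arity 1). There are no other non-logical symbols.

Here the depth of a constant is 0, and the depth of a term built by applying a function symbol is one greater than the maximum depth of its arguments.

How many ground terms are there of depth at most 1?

If N_k denotes the number of depth-≤k ground terms, the 1 constant gives N_0 = 1, and each function symbol of arity r contributes N_{k-1}^r new terms at level k: N_k = 1 + N_{k-1}.
N_0 = 1
N_1 = 1 + 1 = 2
Explicitly: q, g(q).

2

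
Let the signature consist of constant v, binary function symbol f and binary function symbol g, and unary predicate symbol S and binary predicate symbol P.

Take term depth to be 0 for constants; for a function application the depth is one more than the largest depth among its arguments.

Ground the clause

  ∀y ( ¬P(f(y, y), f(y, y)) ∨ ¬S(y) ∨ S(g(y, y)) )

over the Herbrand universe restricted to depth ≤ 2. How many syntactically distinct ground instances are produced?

19

Ground terms of depth ≤ 2:
  Write N_k for the number of ground terms of depth ≤ k. A term of depth ≤ k is either a constant or a function symbol applied to arguments of depth ≤ k−1, so N_k = 1 + N_{k-1}^2 + N_{k-1}^2.
  N_0 = 1
  N_1 = 1 + 1^2 + 1^2 = 3
  N_2 = 1 + 3^2 + 3^2 = 19
So there are 19 ground terms available for substitution.
The variable y ranges independently over the available ground terms, and distinct assignments produce distinct instances.
Number of ground instances = 19.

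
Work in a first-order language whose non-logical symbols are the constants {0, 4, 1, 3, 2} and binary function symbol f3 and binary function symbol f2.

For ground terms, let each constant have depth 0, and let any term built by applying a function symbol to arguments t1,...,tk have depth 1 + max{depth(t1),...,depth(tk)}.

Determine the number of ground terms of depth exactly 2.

6000

Let N_k count ground terms of depth at most k. Each non-constant term of depth ≤ k is some function symbol applied to depth-≤(k−1) arguments, giving N_k = 5 + N_{k-1}^2 + N_{k-1}^2.
N_0 = 5
N_1 = 5 + 5^2 + 5^2 = 55
N_2 = 5 + 55^2 + 55^2 = 6055
Terms of depth exactly 2: N_2 − N_1 = 6055 − 55 = 6000.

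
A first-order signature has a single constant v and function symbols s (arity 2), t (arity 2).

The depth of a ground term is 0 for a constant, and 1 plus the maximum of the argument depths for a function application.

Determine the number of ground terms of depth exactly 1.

2

Count level by level. With function symbols s/2, t/2, the terms of depth ≤ k are the 1 constant together with each function applied to depth-≤(k−1) tuples, so N_k = 1 + N_{k-1}^2 + N_{k-1}^2.
N_0 = 1
N_1 = 1 + 1^2 + 1^2 = 3
Terms of depth exactly 1: N_1 − N_0 = 3 − 1 = 2.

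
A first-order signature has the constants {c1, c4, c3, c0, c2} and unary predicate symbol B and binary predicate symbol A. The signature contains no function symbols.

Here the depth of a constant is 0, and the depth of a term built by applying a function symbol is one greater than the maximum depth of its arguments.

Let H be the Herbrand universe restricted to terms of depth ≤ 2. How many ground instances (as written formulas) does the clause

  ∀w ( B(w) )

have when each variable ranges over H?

5

Ground terms of depth ≤ 2:
  With no function symbols every ground term is a constant, so there are exactly 5 ground terms at every depth bound.
  N_0 = 5
  N_1 = 5
  N_2 = 5
  Explicitly: c1, c4, c3, c0, c2.
So there are 5 ground terms available for substitution.
The variable w ranges independently over the available ground terms, and distinct assignments produce distinct instances.
Number of ground instances = 5.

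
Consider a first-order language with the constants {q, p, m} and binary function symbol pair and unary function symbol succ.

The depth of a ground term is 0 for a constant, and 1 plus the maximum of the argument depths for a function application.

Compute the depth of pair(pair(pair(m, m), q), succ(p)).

3

depth(pair(m, m)) = 1 + max(0, 0) = 1
depth(pair(pair(m, m), q)) = 1 + max(1, 0) = 2
depth(succ(p)) = 1 + depth(p) = 1 + 0 = 1
depth(pair(pair(pair(m, m), q), succ(p))) = 1 + max(2, 1) = 3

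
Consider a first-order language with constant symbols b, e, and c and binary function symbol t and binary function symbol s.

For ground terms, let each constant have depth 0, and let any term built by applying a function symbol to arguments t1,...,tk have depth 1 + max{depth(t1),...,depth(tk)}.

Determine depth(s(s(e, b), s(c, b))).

depth(s(e, b)) = 1 + max(0, 0) = 1
depth(s(c, b)) = 1 + max(0, 0) = 1
depth(s(s(e, b), s(c, b))) = 1 + max(1, 1) = 2

2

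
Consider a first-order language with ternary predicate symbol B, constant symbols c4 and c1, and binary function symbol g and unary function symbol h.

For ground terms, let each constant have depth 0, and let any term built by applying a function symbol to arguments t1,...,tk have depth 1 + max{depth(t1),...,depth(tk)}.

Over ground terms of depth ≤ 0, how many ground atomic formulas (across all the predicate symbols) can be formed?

First count ground terms of depth ≤ 0.
If N_k denotes the number of depth-≤k ground terms, the 2 constants give N_0 = 2, and each function symbol of arity r contributes N_{k-1}^r new terms at level k: N_k = 2 + N_{k-1}^2 + N_{k-1}.
N_0 = 2
Explicitly: c4, c1.
So |H| = 2.
Each predicate of arity r yields |H|^r ground atoms (one per choice of an r-tuple from H):
  B: 2^3 = 8
Total ground atoms: 8.

8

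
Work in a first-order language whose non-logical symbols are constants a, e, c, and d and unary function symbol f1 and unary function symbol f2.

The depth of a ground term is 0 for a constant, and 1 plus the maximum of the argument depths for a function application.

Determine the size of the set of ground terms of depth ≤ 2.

28

Count level by level. With function symbols f1/1, f2/1, the terms of depth ≤ k are the 4 constants together with each function applied to depth-≤(k−1) tuples, so N_k = 4 + N_{k-1} + N_{k-1}.
N_0 = 4
N_1 = 4 + 4 + 4 = 12
N_2 = 4 + 12 + 12 = 28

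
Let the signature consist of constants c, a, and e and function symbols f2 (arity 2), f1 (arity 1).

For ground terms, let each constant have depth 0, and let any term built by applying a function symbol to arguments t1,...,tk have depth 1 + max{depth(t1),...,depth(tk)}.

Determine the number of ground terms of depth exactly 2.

228

Write N_k for the number of ground terms of depth ≤ k. A term of depth ≤ k is either a constant or a function symbol applied to arguments of depth ≤ k−1, so N_k = 3 + N_{k-1}^2 + N_{k-1}.
N_0 = 3
N_1 = 3 + 3^2 + 3 = 15
N_2 = 3 + 15^2 + 15 = 243
Terms of depth exactly 2: N_2 − N_1 = 243 − 15 = 228.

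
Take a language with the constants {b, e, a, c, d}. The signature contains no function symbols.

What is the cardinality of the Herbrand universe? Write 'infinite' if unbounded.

There are no function symbols, so every ground term is one of the 5 constants.
The Herbrand universe is {b, e, a, c, d}, which is finite with 5 elements.

5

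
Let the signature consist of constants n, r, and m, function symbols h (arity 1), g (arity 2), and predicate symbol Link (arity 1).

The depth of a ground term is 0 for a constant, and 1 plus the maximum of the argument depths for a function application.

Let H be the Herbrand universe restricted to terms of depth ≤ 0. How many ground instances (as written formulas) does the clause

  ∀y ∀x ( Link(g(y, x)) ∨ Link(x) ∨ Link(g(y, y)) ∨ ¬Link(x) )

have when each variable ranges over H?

Ground terms of depth ≤ 0:
  If N_k denotes the number of depth-≤k ground terms, the 3 constants give N_0 = 3, and each function symbol of arity r contributes N_{k-1}^r new terms at level k: N_k = 3 + N_{k-1} + N_{k-1}^2.
  N_0 = 3
  Explicitly: n, r, m.
So there are 3 ground terms available for substitution.
The clause has 2 distinct variables (y, x), each appearing in the body. In the free term algebra distinct substitutions yield syntactically distinct ground instances.
Number of ground instances = 3^2 = 9.

9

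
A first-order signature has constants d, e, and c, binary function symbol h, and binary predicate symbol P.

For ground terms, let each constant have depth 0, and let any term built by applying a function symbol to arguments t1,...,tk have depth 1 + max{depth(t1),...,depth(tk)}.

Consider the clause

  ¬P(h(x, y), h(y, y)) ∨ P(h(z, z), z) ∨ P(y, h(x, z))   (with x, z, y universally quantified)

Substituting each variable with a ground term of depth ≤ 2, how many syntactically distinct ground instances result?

3176523

Ground terms of depth ≤ 2:
  Count level by level. With function symbols h/2, the terms of depth ≤ k are the 3 constants together with each function applied to depth-≤(k−1) tuples, so N_k = 3 + N_{k-1}^2.
  N_0 = 3
  N_1 = 3 + 3^2 = 12
  N_2 = 3 + 12^2 = 147
So there are 147 ground terms available for substitution.
The clause has 3 distinct variables (x, z, y), each appearing in the body. In the free term algebra distinct substitutions yield syntactically distinct ground instances.
Number of ground instances = 147^3 = 3176523.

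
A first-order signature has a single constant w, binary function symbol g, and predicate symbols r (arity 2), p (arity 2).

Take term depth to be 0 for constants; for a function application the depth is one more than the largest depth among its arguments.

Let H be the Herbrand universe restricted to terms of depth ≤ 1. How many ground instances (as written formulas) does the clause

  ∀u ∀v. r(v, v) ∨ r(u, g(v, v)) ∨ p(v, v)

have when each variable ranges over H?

4

Ground terms of depth ≤ 1:
  Count level by level. With function symbols g/2, the terms of depth ≤ k are the 1 constant together with each function applied to depth-≤(k−1) tuples, so N_k = 1 + N_{k-1}^2.
  N_0 = 1
  N_1 = 1 + 1^2 = 2
So there are 2 ground terms available for substitution.
There are 2 variables to instantiate (u, v), each occurring in at least one literal, so different choices give different ground instances.
Number of ground instances = 2^2 = 4.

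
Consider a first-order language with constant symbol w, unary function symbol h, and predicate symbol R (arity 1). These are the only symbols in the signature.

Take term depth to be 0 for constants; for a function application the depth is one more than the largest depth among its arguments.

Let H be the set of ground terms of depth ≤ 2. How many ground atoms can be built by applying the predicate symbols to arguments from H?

3

First count ground terms of depth ≤ 2.
If N_k denotes the number of depth-≤k ground terms, the 1 constant gives N_0 = 1, and each function symbol of arity r contributes N_{k-1}^r new terms at level k: N_k = 1 + N_{k-1}.
N_0 = 1
N_1 = 1 + 1 = 2
N_2 = 1 + 2 = 3
Explicitly: w, h(w), h(h(w)).
So |H| = 3.
For each predicate symbol, the number of ground atoms is |H| raised to its arity; summing:
  R: 3
Total ground atoms: 3.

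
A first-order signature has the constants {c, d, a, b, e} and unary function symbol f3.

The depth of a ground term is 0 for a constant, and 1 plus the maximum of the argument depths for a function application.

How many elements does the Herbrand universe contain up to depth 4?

Let N_k = |{terms of depth ≤ k}|. Then N_0 = 5 and N_k = 5 + N_{k-1} for k ≥ 1 (one summand per function symbol, arity giving the exponent).
N_0 = 5
N_1 = 5 + 5 = 10
N_2 = 5 + 10 = 15
N_3 = 5 + 15 = 20
N_4 = 5 + 20 = 25

25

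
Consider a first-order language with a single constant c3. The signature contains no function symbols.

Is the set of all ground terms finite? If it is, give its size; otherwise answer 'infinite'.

1

There are no function symbols, so the only ground term is the single constant.
The Herbrand universe is {c3}, finite with 1 element.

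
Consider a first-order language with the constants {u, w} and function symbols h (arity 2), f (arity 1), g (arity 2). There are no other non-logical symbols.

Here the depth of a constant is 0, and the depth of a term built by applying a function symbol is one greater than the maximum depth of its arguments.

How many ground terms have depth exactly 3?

Write N_k for the number of ground terms of depth ≤ k. A term of depth ≤ k is either a constant or a function symbol applied to arguments of depth ≤ k−1, so N_k = 2 + N_{k-1}^2 + N_{k-1} + N_{k-1}^2.
N_0 = 2
N_1 = 2 + 2^2 + 2 + 2^2 = 12
N_2 = 2 + 12^2 + 12 + 12^2 = 302
N_3 = 2 + 302^2 + 302 + 302^2 = 182712
Terms of depth exactly 3: N_3 − N_2 = 182712 − 302 = 182410.

182410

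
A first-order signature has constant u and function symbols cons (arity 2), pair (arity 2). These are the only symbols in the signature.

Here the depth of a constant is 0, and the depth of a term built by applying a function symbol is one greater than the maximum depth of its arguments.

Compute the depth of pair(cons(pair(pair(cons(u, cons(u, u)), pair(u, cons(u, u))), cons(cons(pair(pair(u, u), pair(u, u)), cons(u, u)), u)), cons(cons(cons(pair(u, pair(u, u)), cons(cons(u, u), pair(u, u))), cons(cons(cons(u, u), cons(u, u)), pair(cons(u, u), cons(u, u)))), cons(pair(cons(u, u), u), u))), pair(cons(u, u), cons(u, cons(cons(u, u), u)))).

depth(cons(u, u)) = 1 + max(0, 0) = 1
depth(cons(u, cons(u, u))) = 1 + max(0, 1) = 2
depth(pair(u, cons(u, u))) = 1 + max(0, 1) = 2
depth(pair(cons(u, cons(u, u)), pair(u, cons(u, u)))) = 1 + max(2, 2) = 3
depth(pair(u, u)) = 1 + max(0, 0) = 1
depth(pair(pair(u, u), pair(u, u))) = 1 + max(1, 1) = 2
depth(cons(pair(pair(u, u), pair(u, u)), cons(u, u))) = 1 + max(2, 1) = 3
depth(cons(cons(pair(pair(u, u), pair(u, u)), cons(u, u)), u)) = 1 + max(3, 0) = 4
depth(pair(pair(cons(u, cons(u, u)), pair(u, cons(u, u))), cons(cons(pair(pair(u, u), pair(u, u)), cons(u, u)), u))) = 1 + max(3, 4) = 5
depth(pair(u, pair(u, u))) = 1 + max(0, 1) = 2
depth(cons(cons(u, u), pair(u, u))) = 1 + max(1, 1) = 2
depth(cons(pair(u, pair(u, u)), cons(cons(u, u), pair(u, u)))) = 1 + max(2, 2) = 3
depth(cons(cons(u, u), cons(u, u))) = 1 + max(1, 1) = 2
depth(pair(cons(u, u), cons(u, u))) = 1 + max(1, 1) = 2
depth(cons(cons(cons(u, u), cons(u, u)), pair(cons(u, u), cons(u, u)))) = 1 + max(2, 2) = 3
depth(cons(cons(pair(u, pair(u, u)), cons(cons(u, u), pair(u, u))), cons(cons(cons(u, u), cons(u, u)), pair(cons(u, u), cons(u, u))))) = 1 + max(3, 3) = 4
depth(pair(cons(u, u), u)) = 1 + max(1, 0) = 2
depth(cons(pair(cons(u, u), u), u)) = 1 + max(2, 0) = 3
depth(cons(cons(cons(pair(u, pair(u, u)), cons(cons(u, u), pair(u, u))), cons(cons(cons(u, u), cons(u, u)), pair(cons(u, u), cons(u, u)))), cons(pair(cons(u, u), u), u))) = 1 + max(4, 3) = 5
depth(cons(pair(pair(cons(u, cons(u, u)), pair(u, cons(u, u))), cons(cons(pair(pair(u, u), pair(u, u)), cons(u, u)), u)), cons(cons(cons(pair(u, pair(u, u)), cons(cons(u, u), pair(u, u))), cons(cons(cons(u, u), cons(u, u)), pair(cons(u, u), cons(u, u)))), cons(pair(cons(u, u), u), u)))) = 1 + max(5, 5) = 6
depth(cons(cons(u, u), u)) = 1 + max(1, 0) = 2
depth(cons(u, cons(cons(u, u), u))) = 1 + max(0, 2) = 3
depth(pair(cons(u, u), cons(u, cons(cons(u, u), u)))) = 1 + max(1, 3) = 4
depth(pair(cons(pair(pair(cons(u, cons(u, u)), pair(u, cons(u, u))), cons(cons(pair(pair(u, u), pair(u, u)), cons(u, u)), u)), cons(cons(cons(pair(u, pair(u, u)), cons(cons(u, u), pair(u, u))), cons(cons(cons(u, u), cons(u, u)), pair(cons(u, u), cons(u, u)))), cons(pair(cons(u, u), u), u))), pair(cons(u, u), cons(u, cons(cons(u, u), u))))) = 1 + max(6, 4) = 7

7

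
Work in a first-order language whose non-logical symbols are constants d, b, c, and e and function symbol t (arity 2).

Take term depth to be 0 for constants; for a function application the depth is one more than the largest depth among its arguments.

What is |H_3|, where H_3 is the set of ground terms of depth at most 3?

163220

Write N_k for the number of ground terms of depth ≤ k. A term of depth ≤ k is either a constant or a function symbol applied to arguments of depth ≤ k−1, so N_k = 4 + N_{k-1}^2.
N_0 = 4
N_1 = 4 + 4^2 = 20
N_2 = 4 + 20^2 = 404
N_3 = 4 + 404^2 = 163220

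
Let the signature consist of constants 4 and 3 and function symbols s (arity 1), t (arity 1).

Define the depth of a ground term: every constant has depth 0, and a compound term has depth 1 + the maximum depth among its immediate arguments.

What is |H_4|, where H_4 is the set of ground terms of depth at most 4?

Let N_k count ground terms of depth at most k. Each non-constant term of depth ≤ k is some function symbol applied to depth-≤(k−1) arguments, giving N_k = 2 + N_{k-1} + N_{k-1}.
N_0 = 2
N_1 = 2 + 2 + 2 = 6
N_2 = 2 + 6 + 6 = 14
N_3 = 2 + 14 + 14 = 30
N_4 = 2 + 30 + 30 = 62

62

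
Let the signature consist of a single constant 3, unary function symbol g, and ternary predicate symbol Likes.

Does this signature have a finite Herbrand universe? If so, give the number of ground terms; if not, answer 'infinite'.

infinite

The signature has at least one function symbol (g, arity 1) and at least one constant (3).
Iterating g gives infinitely many distinct ground terms: 3, g(3), g(g(3)), ...
So the Herbrand universe is infinite.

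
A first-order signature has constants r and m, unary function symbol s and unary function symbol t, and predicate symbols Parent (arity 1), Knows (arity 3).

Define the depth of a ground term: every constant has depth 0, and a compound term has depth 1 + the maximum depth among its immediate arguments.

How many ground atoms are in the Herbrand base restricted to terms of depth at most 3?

27030

First count ground terms of depth ≤ 3.
Let N_k count ground terms of depth at most k. Each non-constant term of depth ≤ k is some function symbol applied to depth-≤(k−1) arguments, giving N_k = 2 + N_{k-1} + N_{k-1}.
N_0 = 2
N_1 = 2 + 2 + 2 = 6
N_2 = 2 + 6 + 6 = 14
N_3 = 2 + 14 + 14 = 30
So |H| = 30.
A ground atom is a predicate applied to a tuple of terms from H, so the count is the sum over predicates of |H|^arity:
  Parent: 30;  Knows: 30^3 = 27000
Total ground atoms: 30 + 27000 = 27030.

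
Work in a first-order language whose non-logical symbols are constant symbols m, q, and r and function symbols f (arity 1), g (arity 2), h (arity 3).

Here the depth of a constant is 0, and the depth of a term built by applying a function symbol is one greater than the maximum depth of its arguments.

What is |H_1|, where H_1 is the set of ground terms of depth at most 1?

42

Count level by level. With function symbols f/1, g/2, h/3, the terms of depth ≤ k are the 3 constants together with each function applied to depth-≤(k−1) tuples, so N_k = 3 + N_{k-1} + N_{k-1}^2 + N_{k-1}^3.
N_0 = 3
N_1 = 3 + 3 + 3^2 + 3^3 = 42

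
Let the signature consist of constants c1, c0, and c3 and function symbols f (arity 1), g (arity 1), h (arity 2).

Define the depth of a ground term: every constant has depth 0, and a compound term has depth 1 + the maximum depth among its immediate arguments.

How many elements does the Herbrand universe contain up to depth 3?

If N_k denotes the number of depth-≤k ground terms, the 3 constants give N_0 = 3, and each function symbol of arity r contributes N_{k-1}^r new terms at level k: N_k = 3 + N_{k-1} + N_{k-1} + N_{k-1}^2.
N_0 = 3
N_1 = 3 + 3 + 3 + 3^2 = 18
N_2 = 3 + 18 + 18 + 18^2 = 363
N_3 = 3 + 363 + 363 + 363^2 = 132498

132498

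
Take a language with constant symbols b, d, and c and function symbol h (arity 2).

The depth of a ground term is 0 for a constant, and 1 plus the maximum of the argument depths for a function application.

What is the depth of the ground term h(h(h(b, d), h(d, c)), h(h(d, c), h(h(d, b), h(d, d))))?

4

depth(h(b, d)) = 1 + max(0, 0) = 1
depth(h(d, c)) = 1 + max(0, 0) = 1
depth(h(h(b, d), h(d, c))) = 1 + max(1, 1) = 2
depth(h(d, b)) = 1 + max(0, 0) = 1
depth(h(d, d)) = 1 + max(0, 0) = 1
depth(h(h(d, b), h(d, d))) = 1 + max(1, 1) = 2
depth(h(h(d, c), h(h(d, b), h(d, d)))) = 1 + max(1, 2) = 3
depth(h(h(h(b, d), h(d, c)), h(h(d, c), h(h(d, b), h(d, d))))) = 1 + max(2, 3) = 4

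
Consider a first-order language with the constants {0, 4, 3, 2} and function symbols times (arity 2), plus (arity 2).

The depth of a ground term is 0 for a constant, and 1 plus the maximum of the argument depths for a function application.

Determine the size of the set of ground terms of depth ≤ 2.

If N_k denotes the number of depth-≤k ground terms, the 4 constants give N_0 = 4, and each function symbol of arity r contributes N_{k-1}^r new terms at level k: N_k = 4 + N_{k-1}^2 + N_{k-1}^2.
N_0 = 4
N_1 = 4 + 4^2 + 4^2 = 36
N_2 = 4 + 36^2 + 36^2 = 2596

2596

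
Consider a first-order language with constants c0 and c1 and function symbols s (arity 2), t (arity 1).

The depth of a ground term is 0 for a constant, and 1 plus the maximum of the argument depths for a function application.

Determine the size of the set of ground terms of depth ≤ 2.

74

If N_k denotes the number of depth-≤k ground terms, the 2 constants give N_0 = 2, and each function symbol of arity r contributes N_{k-1}^r new terms at level k: N_k = 2 + N_{k-1}^2 + N_{k-1}.
N_0 = 2
N_1 = 2 + 2^2 + 2 = 8
N_2 = 2 + 8^2 + 8 = 74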